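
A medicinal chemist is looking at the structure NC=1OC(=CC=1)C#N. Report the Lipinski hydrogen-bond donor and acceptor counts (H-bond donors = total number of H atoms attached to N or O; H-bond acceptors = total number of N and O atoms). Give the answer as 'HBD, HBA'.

2, 3

Donors: find every N or O and count the H atoms it carries.
  atom 1 (N): bond orders sum to 1 → 2 H
  atom 3 (O): bond orders sum to 2 → 0 H
  atom 8 (N): bond orders sum to 3 → 0 H
Lipinski HBD = 2.
Acceptors: N atoms = 2, O atoms = 1 → HBA = 3.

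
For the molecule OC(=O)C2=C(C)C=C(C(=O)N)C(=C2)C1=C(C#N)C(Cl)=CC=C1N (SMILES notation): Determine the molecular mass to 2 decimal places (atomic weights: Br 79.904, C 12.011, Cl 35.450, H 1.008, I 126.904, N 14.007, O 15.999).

329.74 g/mol

First, the molecular formula is C16H12ClN3O3 (counting implicit H from valence).
  C: 16 × 12.011 = 192.176
  Cl: 1 × 35.450 = 35.450
  H: 12 × 1.008 = 12.096
  N: 3 × 14.007 = 42.021
  O: 3 × 15.999 = 47.997
Sum: 16×12.011 + 1×35.450 + 12×1.008 + 3×14.007 + 3×15.999 = 329.740 → 329.74 g/mol.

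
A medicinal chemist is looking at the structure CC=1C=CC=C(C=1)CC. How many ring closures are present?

In SMILES, each pair of matching ring-closure digits denotes one ring-closing bond; the number of such bonds equals the number of independent rings.
Ring-closure bonds here: 1.

1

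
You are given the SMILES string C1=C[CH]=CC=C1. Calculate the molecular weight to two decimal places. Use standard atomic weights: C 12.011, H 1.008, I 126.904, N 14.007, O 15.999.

First, the molecular formula is C6H6 (counting implicit H from valence).
  C: 6 × 12.011 = 72.066
  H: 6 × 1.008 = 6.048
Sum: 6×12.011 + 6×1.008 = 78.114 → 78.11 g/mol.

78.11 g/mol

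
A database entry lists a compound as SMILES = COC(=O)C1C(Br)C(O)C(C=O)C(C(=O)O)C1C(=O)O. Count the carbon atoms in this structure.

11

Count every carbon token in the SMILES (each C, including those in ring-closure positions and inside branches).
Carbon count: 11.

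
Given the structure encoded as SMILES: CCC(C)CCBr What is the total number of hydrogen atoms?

13

Walk through each heavy atom and fill implicit hydrogens from standard valence (C 4, N 3, O 2, S 2, halogen 1):
  atom 1: C, bond orders sum to 1 (valence 4) → 3 H
  atom 2: C, bond orders sum to 2 (valence 4) → 2 H
  atom 3: C, bond orders sum to 3 (valence 4) → 1 H
  atom 4: C, bond orders sum to 1 (valence 4) → 3 H
  atom 5: C, bond orders sum to 2 (valence 4) → 2 H
  atom 6: C, bond orders sum to 2 (valence 4) → 2 H
  atom 7: Br (halogen, monovalent) → 0 H
Total hydrogens: 13.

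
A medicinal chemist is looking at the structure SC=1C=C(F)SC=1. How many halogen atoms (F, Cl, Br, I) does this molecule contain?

Halogen atoms appear at heavy-atom position 5 (1×F).
Other groups present: 1 thiol.
Halogen count: 1.

1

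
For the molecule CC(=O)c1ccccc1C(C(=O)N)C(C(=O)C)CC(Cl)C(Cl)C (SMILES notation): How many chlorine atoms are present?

Scan the SMILES for Cl atoms (remember two-letter symbols like Cl and Br are single atoms).
Chlorine count: 2.

2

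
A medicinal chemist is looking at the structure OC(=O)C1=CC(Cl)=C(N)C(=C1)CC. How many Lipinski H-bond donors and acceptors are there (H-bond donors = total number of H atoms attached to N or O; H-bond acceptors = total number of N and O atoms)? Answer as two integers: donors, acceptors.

Donors: find every N or O and count the H atoms it carries.
  atom 1 (O): bond orders sum to 1 → 1 H
  atom 3 (O): bond orders sum to 2 → 0 H
  atom 9 (N): bond orders sum to 1 → 2 H
Lipinski HBD = 3.
Acceptors: N atoms = 1, O atoms = 2 → HBA = 3.

3, 3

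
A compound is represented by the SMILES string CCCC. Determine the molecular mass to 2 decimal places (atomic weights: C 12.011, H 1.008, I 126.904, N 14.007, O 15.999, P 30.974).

First, the molecular formula is C4H10 (counting implicit H from valence).
  C: 4 × 12.011 = 48.044
  H: 10 × 1.008 = 10.080
Sum: 4×12.011 + 10×1.008 = 58.124 → 58.12 g/mol.

58.12 g/mol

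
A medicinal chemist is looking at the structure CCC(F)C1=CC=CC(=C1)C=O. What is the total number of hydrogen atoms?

11

Walk through each heavy atom and fill implicit hydrogens from standard valence (C 4, N 3, O 2, S 2, halogen 1):
  atom 1: C, bond orders sum to 1 (valence 4) → 3 H
  atom 2: C, bond orders sum to 2 (valence 4) → 2 H
  atom 3: C, bond orders sum to 3 (valence 4) → 1 H
  atom 4: F (halogen, monovalent) → 0 H
  atom 5: C, bond orders sum to 4 (valence 4) → 0 H
  atom 6: C, bond orders sum to 3 (valence 4) → 1 H
  atom 7: C, bond orders sum to 3 (valence 4) → 1 H
  atom 8: C, bond orders sum to 3 (valence 4) → 1 H
  atom 9: C, bond orders sum to 4 (valence 4) → 0 H
  atom 10: C, bond orders sum to 3 (valence 4) → 1 H
  atom 11: C, bond orders sum to 3 (valence 4) → 1 H
  atom 12: O, bond orders sum to 2 (valence 2) → 0 H
Total hydrogens: 11.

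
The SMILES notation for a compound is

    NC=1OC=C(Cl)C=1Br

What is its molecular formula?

Walk through each heavy atom and fill implicit hydrogens from standard valence (C 4, N 3, O 2, S 2, halogen 1):
  atom 1: N, bond orders sum to 1 (valence 3) → 2 H
  atom 2: C, bond orders sum to 4 (valence 4) → 0 H
  atom 3: O, bond orders sum to 2 (valence 2) → 0 H
  atom 4: C, bond orders sum to 3 (valence 4) → 1 H
  atom 5: C, bond orders sum to 4 (valence 4) → 0 H
  atom 6: Cl (halogen, monovalent) → 0 H
  atom 7: C, bond orders sum to 4 (valence 4) → 0 H
  atom 8: Br (halogen, monovalent) → 0 H
Totals → C:4, H:3, Br:1, Cl:1, N:1, O:1.

C4H3BrClNO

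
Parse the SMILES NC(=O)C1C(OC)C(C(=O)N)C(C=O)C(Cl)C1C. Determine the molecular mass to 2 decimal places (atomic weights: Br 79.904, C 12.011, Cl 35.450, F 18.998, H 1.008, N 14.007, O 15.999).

276.72 g/mol

First, the molecular formula is C11H17ClN2O4 (counting implicit H from valence).
  C: 11 × 12.011 = 132.121
  Cl: 1 × 35.450 = 35.450
  H: 17 × 1.008 = 17.136
  N: 2 × 14.007 = 28.014
  O: 4 × 15.999 = 63.996
Sum: 11×12.011 + 1×35.450 + 17×1.008 + 2×14.007 + 4×15.999 = 276.717 → 276.72 g/mol.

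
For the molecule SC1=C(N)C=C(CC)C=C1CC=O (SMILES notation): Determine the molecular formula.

Walk through each heavy atom and fill implicit hydrogens from standard valence (C 4, N 3, O 2, S 2, halogen 1):
  atom 1: S, bond orders sum to 1 (valence 2) → 1 H
  atom 2: C, bond orders sum to 4 (valence 4) → 0 H
  atom 3: C, bond orders sum to 4 (valence 4) → 0 H
  atom 4: N, bond orders sum to 1 (valence 3) → 2 H
  atom 5: C, bond orders sum to 3 (valence 4) → 1 H
  atom 6: C, bond orders sum to 4 (valence 4) → 0 H
  atom 7: C, bond orders sum to 2 (valence 4) → 2 H
  atom 8: C, bond orders sum to 1 (valence 4) → 3 H
  atom 9: C, bond orders sum to 3 (valence 4) → 1 H
  atom 10: C, bond orders sum to 4 (valence 4) → 0 H
  atom 11: C, bond orders sum to 2 (valence 4) → 2 H
  atom 12: C, bond orders sum to 3 (valence 4) → 1 H
  atom 13: O, bond orders sum to 2 (valence 2) → 0 H
Totals → C:10, H:13, N:1, O:1, S:1.

C10H13NOS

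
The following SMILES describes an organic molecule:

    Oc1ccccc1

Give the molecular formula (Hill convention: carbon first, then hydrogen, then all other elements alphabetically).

C6H6O

Walk through each heavy atom and fill implicit hydrogens from standard valence (C 4, N 3, O 2, S 2, halogen 1); for lowercase aromatic atoms, an aromatic c carries 1 H when it has two neighbours and 0 H with three, and aromatic n carries 0 H:
  atom 1: O, bond orders sum to 1 (valence 2) → 1 H
  atom 2: aromatic c, 3 neighbours → 0 H
  atom 3: aromatic c, 2 neighbours → 1 H
  atom 4: aromatic c, 2 neighbours → 1 H
  atom 5: aromatic c, 2 neighbours → 1 H
  atom 6: aromatic c, 2 neighbours → 1 H
  atom 7: aromatic c, 2 neighbours → 1 H
Totals → C:6, H:6, O:1.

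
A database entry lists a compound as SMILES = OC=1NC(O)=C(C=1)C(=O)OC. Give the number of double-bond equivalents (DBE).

Degree of unsaturation = (number of rings) + (number of π bonds).
Ring closures in the SMILES: 1.
π bonds: 3 double bonds (each 1 DoU) → 3 DoU from unsaturation.
Total DoU = 1 + 3 = 4.

4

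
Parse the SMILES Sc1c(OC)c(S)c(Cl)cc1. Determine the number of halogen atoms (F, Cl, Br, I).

1

Halogen atoms appear at heavy-atom position 9 (1×Cl).
Other groups present: 1 ether, 2 thiol.
Halogen count: 1.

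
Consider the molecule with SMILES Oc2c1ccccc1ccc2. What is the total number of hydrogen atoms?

Walk through each heavy atom and fill implicit hydrogens from standard valence (C 4, N 3, O 2, S 2, halogen 1); for lowercase aromatic atoms, an aromatic c carries 1 H when it has two neighbours and 0 H with three, and aromatic n carries 0 H:
  atom 1: O, bond orders sum to 1 (valence 2) → 1 H
  atom 2: aromatic c, 3 neighbours → 0 H
  atom 3: aromatic c, 3 neighbours → 0 H
  atom 4: aromatic c, 2 neighbours → 1 H
  atom 5: aromatic c, 2 neighbours → 1 H
  atom 6: aromatic c, 2 neighbours → 1 H
  atom 7: aromatic c, 2 neighbours → 1 H
  atom 8: aromatic c, 3 neighbours → 0 H
  atom 9: aromatic c, 2 neighbours → 1 H
  atom 10: aromatic c, 2 neighbours → 1 H
  atom 11: aromatic c, 2 neighbours → 1 H
Total hydrogens: 8.

8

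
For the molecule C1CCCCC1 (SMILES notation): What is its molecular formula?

Walk through each heavy atom and fill implicit hydrogens from standard valence (C 4, N 3, O 2, S 2, halogen 1):
  atom 1: C, bond orders sum to 2 (valence 4) → 2 H
  atom 2: C, bond orders sum to 2 (valence 4) → 2 H
  atom 3: C, bond orders sum to 2 (valence 4) → 2 H
  atom 4: C, bond orders sum to 2 (valence 4) → 2 H
  atom 5: C, bond orders sum to 2 (valence 4) → 2 H
  atom 6: C, bond orders sum to 2 (valence 4) → 2 H
Totals → C:6, H:12.

C6H12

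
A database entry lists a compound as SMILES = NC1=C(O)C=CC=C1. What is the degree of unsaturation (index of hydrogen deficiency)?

Degree of unsaturation = (number of rings) + (number of π bonds).
Ring closures in the SMILES: 1.
π bonds: 3 double bonds (each 1 DoU) → 3 DoU from unsaturation.
Total DoU = 1 + 3 = 4.

4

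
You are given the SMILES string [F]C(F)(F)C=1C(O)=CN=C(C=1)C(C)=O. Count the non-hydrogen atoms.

14

Every atom symbol written in the SMILES (organic subset) is one heavy atom; implicit H are not written.
Heavy atoms by element → C:8, F:3, N:1, O:2.
Total: 14.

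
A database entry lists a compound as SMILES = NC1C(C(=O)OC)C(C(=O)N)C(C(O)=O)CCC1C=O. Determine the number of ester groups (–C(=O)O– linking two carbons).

The ester motif appears at heavy-atom position 4 in the SMILES.
Other groups present: 1 aldehyde, 1 amide, 1 carboxylic acid, 1 primary amine.
Ester count: 1.

1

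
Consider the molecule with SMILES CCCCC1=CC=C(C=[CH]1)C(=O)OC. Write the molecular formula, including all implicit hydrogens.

C12H16O2

Walk through each heavy atom and fill implicit hydrogens from standard valence (C 4, N 3, O 2, S 2, halogen 1):
  atom 1: C, bond orders sum to 1 (valence 4) → 3 H
  atom 2: C, bond orders sum to 2 (valence 4) → 2 H
  atom 3: C, bond orders sum to 2 (valence 4) → 2 H
  atom 4: C, bond orders sum to 2 (valence 4) → 2 H
  atom 5: C, bond orders sum to 4 (valence 4) → 0 H
  atom 6: C, bond orders sum to 3 (valence 4) → 1 H
  atom 7: C, bond orders sum to 3 (valence 4) → 1 H
  atom 8: C, bond orders sum to 4 (valence 4) → 0 H
  atom 9: C, bond orders sum to 3 (valence 4) → 1 H
  atom 10: C with explicit H count 1
  atom 11: C, bond orders sum to 4 (valence 4) → 0 H
  atom 12: O, bond orders sum to 2 (valence 2) → 0 H
  atom 13: O, bond orders sum to 2 (valence 2) → 0 H
  atom 14: C, bond orders sum to 1 (valence 4) → 3 H
Totals → C:12, H:16, O:2.
In Hill order: C12H16O2.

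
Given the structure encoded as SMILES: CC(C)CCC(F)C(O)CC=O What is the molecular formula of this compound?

Walk through each heavy atom and fill implicit hydrogens from standard valence (C 4, N 3, O 2, S 2, halogen 1):
  atom 1: C, bond orders sum to 1 (valence 4) → 3 H
  atom 2: C, bond orders sum to 3 (valence 4) → 1 H
  atom 3: C, bond orders sum to 1 (valence 4) → 3 H
  atom 4: C, bond orders sum to 2 (valence 4) → 2 H
  atom 5: C, bond orders sum to 2 (valence 4) → 2 H
  atom 6: C, bond orders sum to 3 (valence 4) → 1 H
  atom 7: F (halogen, monovalent) → 0 H
  atom 8: C, bond orders sum to 3 (valence 4) → 1 H
  atom 9: O, bond orders sum to 1 (valence 2) → 1 H
  atom 10: C, bond orders sum to 2 (valence 4) → 2 H
  atom 11: C, bond orders sum to 3 (valence 4) → 1 H
  atom 12: O, bond orders sum to 2 (valence 2) → 0 H
Totals → C:9, H:17, F:1, O:2.

C9H17FO2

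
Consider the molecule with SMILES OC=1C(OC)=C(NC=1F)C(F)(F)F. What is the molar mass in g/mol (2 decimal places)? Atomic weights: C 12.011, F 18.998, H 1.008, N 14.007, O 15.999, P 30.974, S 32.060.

First, the molecular formula is C6H5F4NO2 (counting implicit H from valence).
  C: 6 × 12.011 = 72.066
  F: 4 × 18.998 = 75.992
  H: 5 × 1.008 = 5.040
  N: 1 × 14.007 = 14.007
  O: 2 × 15.999 = 31.998
Sum: 6×12.011 + 4×18.998 + 5×1.008 + 1×14.007 + 2×15.999 = 199.103 → 199.10 g/mol.

199.10 g/mol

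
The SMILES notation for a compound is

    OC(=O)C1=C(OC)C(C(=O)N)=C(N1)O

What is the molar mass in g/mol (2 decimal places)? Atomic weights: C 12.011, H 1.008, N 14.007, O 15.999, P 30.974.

200.15 g/mol

First, the molecular formula is C7H8N2O5 (counting implicit H from valence).
  C: 7 × 12.011 = 84.077
  H: 8 × 1.008 = 8.064
  N: 2 × 14.007 = 28.014
  O: 5 × 15.999 = 79.995
Sum: 7×12.011 + 8×1.008 + 2×14.007 + 5×15.999 = 200.150 → 200.15 g/mol.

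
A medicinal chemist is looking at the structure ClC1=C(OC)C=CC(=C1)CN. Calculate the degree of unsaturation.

4

Molecular formula: C8H10ClNO.
DoU = (2C + 2 + N − H − X) / 2, where X is the halogen count and O/S are ignored.
    = (2·8 + 2 + 1 − 10 − 1) / 2 = 8 / 2 = 4.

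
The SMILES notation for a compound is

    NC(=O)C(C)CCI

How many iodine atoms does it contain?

1

Scan the SMILES for I atoms (remember two-letter symbols like Cl and Br are single atoms).
Iodine count: 1.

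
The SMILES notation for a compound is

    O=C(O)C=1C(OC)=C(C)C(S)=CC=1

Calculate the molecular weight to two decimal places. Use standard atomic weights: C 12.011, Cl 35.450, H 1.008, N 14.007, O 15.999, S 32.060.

198.24 g/mol

First, the molecular formula is C9H10O3S (counting implicit H from valence).
  C: 9 × 12.011 = 108.099
  H: 10 × 1.008 = 10.080
  O: 3 × 15.999 = 47.997
  S: 1 × 32.060 = 32.060
Sum: 9×12.011 + 10×1.008 + 3×15.999 + 1×32.060 = 198.236 → 198.24 g/mol.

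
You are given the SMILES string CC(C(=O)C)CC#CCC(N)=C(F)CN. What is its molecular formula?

C11H17FN2O

Walk through each heavy atom and fill implicit hydrogens from standard valence (C 4, N 3, O 2, S 2, halogen 1):
  atom 1: C, bond orders sum to 1 (valence 4) → 3 H
  atom 2: C, bond orders sum to 3 (valence 4) → 1 H
  atom 3: C, bond orders sum to 4 (valence 4) → 0 H
  atom 4: O, bond orders sum to 2 (valence 2) → 0 H
  atom 5: C, bond orders sum to 1 (valence 4) → 3 H
  atom 6: C, bond orders sum to 2 (valence 4) → 2 H
  atom 7: C, bond orders sum to 4 (valence 4) → 0 H
  atom 8: C, bond orders sum to 4 (valence 4) → 0 H
  atom 9: C, bond orders sum to 2 (valence 4) → 2 H
  atom 10: C, bond orders sum to 4 (valence 4) → 0 H
  atom 11: N, bond orders sum to 1 (valence 3) → 2 H
  atom 12: C, bond orders sum to 4 (valence 4) → 0 H
  atom 13: F (halogen, monovalent) → 0 H
  atom 14: C, bond orders sum to 2 (valence 4) → 2 H
  atom 15: N, bond orders sum to 1 (valence 3) → 2 H
Totals → C:11, H:17, F:1, N:2, O:1.
In Hill order: C11H17FN2O.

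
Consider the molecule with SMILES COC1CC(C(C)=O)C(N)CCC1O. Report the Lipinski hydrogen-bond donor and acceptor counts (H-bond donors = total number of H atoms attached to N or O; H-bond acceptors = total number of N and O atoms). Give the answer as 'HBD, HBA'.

3, 4

Donors: find every N or O and count the H atoms it carries.
  atom 2 (O): bond orders sum to 2 → 0 H
  atom 8 (O): bond orders sum to 2 → 0 H
  atom 10 (N): bond orders sum to 1 → 2 H
  atom 14 (O): bond orders sum to 1 → 1 H
Lipinski HBD = 3.
Acceptors: N atoms = 1, O atoms = 3 → HBA = 4.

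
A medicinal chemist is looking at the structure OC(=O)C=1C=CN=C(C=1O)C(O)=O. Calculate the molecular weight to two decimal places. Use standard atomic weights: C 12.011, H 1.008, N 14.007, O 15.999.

183.12 g/mol

First, the molecular formula is C7H5NO5 (counting implicit H from valence).
  C: 7 × 12.011 = 84.077
  H: 5 × 1.008 = 5.040
  N: 1 × 14.007 = 14.007
  O: 5 × 15.999 = 79.995
Sum: 7×12.011 + 5×1.008 + 1×14.007 + 5×15.999 = 183.119 → 183.12 g/mol.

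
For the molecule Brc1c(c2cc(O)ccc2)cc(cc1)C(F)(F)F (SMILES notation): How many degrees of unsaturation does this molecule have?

Molecular formula: C13H8BrF3O.
DoU = (2C + 2 + N − H − X) / 2, where X is the halogen count and O/S are ignored.
    = (2·13 + 2 + 0 − 8 − 4) / 2 = 16 / 2 = 8.

8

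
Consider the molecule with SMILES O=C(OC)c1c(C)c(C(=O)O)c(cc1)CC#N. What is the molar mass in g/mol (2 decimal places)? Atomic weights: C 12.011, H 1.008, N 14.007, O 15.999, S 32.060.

233.22 g/mol

First, the molecular formula is C12H11NO4 (counting implicit H from valence).
  C: 12 × 12.011 = 144.132
  H: 11 × 1.008 = 11.088
  N: 1 × 14.007 = 14.007
  O: 4 × 15.999 = 63.996
Sum: 12×12.011 + 11×1.008 + 1×14.007 + 4×15.999 = 233.223 → 233.22 g/mol.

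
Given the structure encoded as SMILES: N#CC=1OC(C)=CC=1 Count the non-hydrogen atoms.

Every atom symbol written in the SMILES (organic subset) is one heavy atom; implicit H are not written.
Heavy atoms by element → C:6, N:1, O:1.
Total: 8.

8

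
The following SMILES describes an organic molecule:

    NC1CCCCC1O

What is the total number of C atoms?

Count every carbon token in the SMILES (each C, including those in ring-closure positions and inside branches).
Carbon count: 6.

6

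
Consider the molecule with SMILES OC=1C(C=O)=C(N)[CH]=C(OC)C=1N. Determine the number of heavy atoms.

Every atom symbol written in the SMILES (organic subset) is one heavy atom; implicit H are not written.
Heavy atoms by element → C:8, N:2, O:3.
Total: 13.

13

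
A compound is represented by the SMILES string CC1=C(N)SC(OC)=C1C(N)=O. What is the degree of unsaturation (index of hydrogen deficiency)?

Molecular formula: C7H10N2O2S.
DoU = (2C + 2 + N − H − X) / 2, where X is the halogen count and O/S are ignored.
    = (2·7 + 2 + 2 − 10 − 0) / 2 = 8 / 2 = 4.

4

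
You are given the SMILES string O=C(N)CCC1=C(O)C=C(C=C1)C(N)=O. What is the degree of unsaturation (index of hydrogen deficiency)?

6

Molecular formula: C10H12N2O3.
DoU = (2C + 2 + N − H − X) / 2, where X is the halogen count and O/S are ignored.
    = (2·10 + 2 + 2 − 12 − 0) / 2 = 12 / 2 = 6.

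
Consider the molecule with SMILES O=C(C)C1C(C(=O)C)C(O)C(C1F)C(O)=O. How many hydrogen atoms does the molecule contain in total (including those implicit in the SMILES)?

Walk through each heavy atom and fill implicit hydrogens from standard valence (C 4, N 3, O 2, S 2, halogen 1):
  atom 1: O, bond orders sum to 2 (valence 2) → 0 H
  atom 2: C, bond orders sum to 4 (valence 4) → 0 H
  atom 3: C, bond orders sum to 1 (valence 4) → 3 H
  atom 4: C, bond orders sum to 3 (valence 4) → 1 H
  atom 5: C, bond orders sum to 3 (valence 4) → 1 H
  atom 6: C, bond orders sum to 4 (valence 4) → 0 H
  atom 7: O, bond orders sum to 2 (valence 2) → 0 H
  atom 8: C, bond orders sum to 1 (valence 4) → 3 H
  atom 9: C, bond orders sum to 3 (valence 4) → 1 H
  atom 10: O, bond orders sum to 1 (valence 2) → 1 H
  atom 11: C, bond orders sum to 3 (valence 4) → 1 H
  atom 12: C, bond orders sum to 3 (valence 4) → 1 H
  atom 13: F (halogen, monovalent) → 0 H
  atom 14: C, bond orders sum to 4 (valence 4) → 0 H
  atom 15: O, bond orders sum to 1 (valence 2) → 1 H
  atom 16: O, bond orders sum to 2 (valence 2) → 0 H
Total hydrogens: 13.

13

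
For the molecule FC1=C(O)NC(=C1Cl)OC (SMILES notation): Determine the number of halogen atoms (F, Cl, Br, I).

Halogen atoms appear at heavy-atom positions 1, 8 (1×Cl, 1×F).
Other groups present: 1 ether, 1 hydroxyl.
Halogen count: 2.

2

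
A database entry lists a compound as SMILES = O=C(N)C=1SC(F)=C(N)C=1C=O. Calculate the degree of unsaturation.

5

Degree of unsaturation = (number of rings) + (number of π bonds).
Ring closures in the SMILES: 1.
π bonds: 4 double bonds (each 1 DoU) → 4 DoU from unsaturation.
Total DoU = 1 + 4 = 5.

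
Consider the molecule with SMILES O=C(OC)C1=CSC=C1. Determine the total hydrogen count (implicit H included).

6

Walk through each heavy atom and fill implicit hydrogens from standard valence (C 4, N 3, O 2, S 2, halogen 1):
  atom 1: O, bond orders sum to 2 (valence 2) → 0 H
  atom 2: C, bond orders sum to 4 (valence 4) → 0 H
  atom 3: O, bond orders sum to 2 (valence 2) → 0 H
  atom 4: C, bond orders sum to 1 (valence 4) → 3 H
  atom 5: C, bond orders sum to 4 (valence 4) → 0 H
  atom 6: C, bond orders sum to 3 (valence 4) → 1 H
  atom 7: S, bond orders sum to 2 (valence 2) → 0 H
  atom 8: C, bond orders sum to 3 (valence 4) → 1 H
  atom 9: C, bond orders sum to 3 (valence 4) → 1 H
Total hydrogens: 6.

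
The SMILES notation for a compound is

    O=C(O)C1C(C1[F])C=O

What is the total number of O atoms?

3

Scan the SMILES for O atoms (remember two-letter symbols like Cl and Br are single atoms).
Oxygen count: 3.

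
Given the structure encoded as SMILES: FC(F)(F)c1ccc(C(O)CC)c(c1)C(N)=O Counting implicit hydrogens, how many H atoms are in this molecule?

Walk through each heavy atom and fill implicit hydrogens from standard valence (C 4, N 3, O 2, S 2, halogen 1); for lowercase aromatic atoms, an aromatic c carries 1 H when it has two neighbours and 0 H with three, and aromatic n carries 0 H:
  atom 1: F (halogen, monovalent) → 0 H
  atom 2: C, bond orders sum to 4 (valence 4) → 0 H
  atom 3: F (halogen, monovalent) → 0 H
  atom 4: F (halogen, monovalent) → 0 H
  atom 5: aromatic c, 3 neighbours → 0 H
  atom 6: aromatic c, 2 neighbours → 1 H
  atom 7: aromatic c, 2 neighbours → 1 H
  atom 8: aromatic c, 3 neighbours → 0 H
  atom 9: C, bond orders sum to 3 (valence 4) → 1 H
  atom 10: O, bond orders sum to 1 (valence 2) → 1 H
  atom 11: C, bond orders sum to 2 (valence 4) → 2 H
  atom 12: C, bond orders sum to 1 (valence 4) → 3 H
  atom 13: aromatic c, 3 neighbours → 0 H
  atom 14: aromatic c, 2 neighbours → 1 H
  atom 15: C, bond orders sum to 4 (valence 4) → 0 H
  atom 16: N, bond orders sum to 1 (valence 3) → 2 H
  atom 17: O, bond orders sum to 2 (valence 2) → 0 H
Total hydrogens: 12.

12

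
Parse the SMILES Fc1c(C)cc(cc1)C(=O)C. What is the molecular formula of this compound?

C9H9FO

Walk through each heavy atom and fill implicit hydrogens from standard valence (C 4, N 3, O 2, S 2, halogen 1); for lowercase aromatic atoms, an aromatic c carries 1 H when it has two neighbours and 0 H with three, and aromatic n carries 0 H:
  atom 1: F (halogen, monovalent) → 0 H
  atom 2: aromatic c, 3 neighbours → 0 H
  atom 3: aromatic c, 3 neighbours → 0 H
  atom 4: C, bond orders sum to 1 (valence 4) → 3 H
  atom 5: aromatic c, 2 neighbours → 1 H
  atom 6: aromatic c, 3 neighbours → 0 H
  atom 7: aromatic c, 2 neighbours → 1 H
  atom 8: aromatic c, 2 neighbours → 1 H
  atom 9: C, bond orders sum to 4 (valence 4) → 0 H
  atom 10: O, bond orders sum to 2 (valence 2) → 0 H
  atom 11: C, bond orders sum to 1 (valence 4) → 3 H
Totals → C:9, H:9, F:1, O:1.
In Hill order: C9H9FO.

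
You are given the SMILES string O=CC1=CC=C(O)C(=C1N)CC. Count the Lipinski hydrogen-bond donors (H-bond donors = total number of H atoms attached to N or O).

Donors: find every N or O and count the H atoms it carries.
  atom 1 (O): bond orders sum to 2 → 0 H
  atom 7 (O): bond orders sum to 1 → 1 H
  atom 10 (N): bond orders sum to 1 → 2 H
Lipinski HBD = 3.

3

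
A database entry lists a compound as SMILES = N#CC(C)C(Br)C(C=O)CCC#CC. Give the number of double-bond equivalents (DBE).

5

Degree of unsaturation = (number of rings) + (number of π bonds).
Ring closures in the SMILES: 0.
π bonds: 1 double bond (each 1 DoU), 2 triple bonds (each 2 DoU) → 5 DoU from unsaturation.
Total DoU = 0 + 5 = 5.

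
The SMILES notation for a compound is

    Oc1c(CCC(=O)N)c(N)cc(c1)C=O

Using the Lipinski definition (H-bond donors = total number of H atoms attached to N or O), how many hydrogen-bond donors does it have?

Donors: find every N or O and count the H atoms it carries.
  atom 1 (O): bond orders sum to 1 → 1 H
  atom 7 (O): bond orders sum to 2 → 0 H
  atom 8 (N): bond orders sum to 1 → 2 H
  atom 10 (N): bond orders sum to 1 → 2 H
  atom 15 (O): bond orders sum to 2 → 0 H
Lipinski HBD = 5.

5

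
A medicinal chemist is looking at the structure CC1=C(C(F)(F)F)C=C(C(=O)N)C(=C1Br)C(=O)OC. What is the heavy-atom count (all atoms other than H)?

Every atom symbol written in the SMILES (organic subset) is one heavy atom; implicit H are not written.
Heavy atoms by element → Br:1, C:11, F:3, N:1, O:3.
Total: 19.

19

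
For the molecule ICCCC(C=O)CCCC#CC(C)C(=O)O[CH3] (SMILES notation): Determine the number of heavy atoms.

18

Every atom symbol written in the SMILES (organic subset) is one heavy atom; implicit H are not written.
Heavy atoms by element → C:14, I:1, O:3.
Total: 18.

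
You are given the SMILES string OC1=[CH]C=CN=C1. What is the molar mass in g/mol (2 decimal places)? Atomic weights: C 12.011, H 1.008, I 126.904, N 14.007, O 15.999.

95.10 g/mol

First, the molecular formula is C5H5NO (counting implicit H from valence).
  C: 5 × 12.011 = 60.055
  H: 5 × 1.008 = 5.040
  N: 1 × 14.007 = 14.007
  O: 1 × 15.999 = 15.999
Sum: 5×12.011 + 5×1.008 + 1×14.007 + 1×15.999 = 95.101 → 95.10 g/mol.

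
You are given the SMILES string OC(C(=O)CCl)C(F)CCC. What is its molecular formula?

Walk through each heavy atom and fill implicit hydrogens from standard valence (C 4, N 3, O 2, S 2, halogen 1):
  atom 1: O, bond orders sum to 1 (valence 2) → 1 H
  atom 2: C, bond orders sum to 3 (valence 4) → 1 H
  atom 3: C, bond orders sum to 4 (valence 4) → 0 H
  atom 4: O, bond orders sum to 2 (valence 2) → 0 H
  atom 5: C, bond orders sum to 2 (valence 4) → 2 H
  atom 6: Cl (halogen, monovalent) → 0 H
  atom 7: C, bond orders sum to 3 (valence 4) → 1 H
  atom 8: F (halogen, monovalent) → 0 H
  atom 9: C, bond orders sum to 2 (valence 4) → 2 H
  atom 10: C, bond orders sum to 2 (valence 4) → 2 H
  atom 11: C, bond orders sum to 1 (valence 4) → 3 H
Totals → C:7, H:12, Cl:1, F:1, O:2.

C7H12ClFO2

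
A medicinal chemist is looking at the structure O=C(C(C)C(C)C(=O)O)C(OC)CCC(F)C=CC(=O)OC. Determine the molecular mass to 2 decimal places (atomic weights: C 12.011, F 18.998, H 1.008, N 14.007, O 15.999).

318.34 g/mol

First, the molecular formula is C15H23FO6 (counting implicit H from valence).
  C: 15 × 12.011 = 180.165
  F: 1 × 18.998 = 18.998
  H: 23 × 1.008 = 23.184
  O: 6 × 15.999 = 95.994
Sum: 15×12.011 + 1×18.998 + 23×1.008 + 6×15.999 = 318.341 → 318.34 g/mol.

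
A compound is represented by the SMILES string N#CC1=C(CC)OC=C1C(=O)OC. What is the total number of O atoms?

Scan the SMILES for O atoms (remember two-letter symbols like Cl and Br are single atoms).
Oxygen count: 3.

3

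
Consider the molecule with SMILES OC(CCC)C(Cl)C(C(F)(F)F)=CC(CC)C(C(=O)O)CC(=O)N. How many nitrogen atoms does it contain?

1

Scan the SMILES for N atoms (remember two-letter symbols like Cl and Br are single atoms).
Nitrogen count: 1.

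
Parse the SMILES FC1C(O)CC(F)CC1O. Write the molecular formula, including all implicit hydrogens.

C6H10F2O2

Walk through each heavy atom and fill implicit hydrogens from standard valence (C 4, N 3, O 2, S 2, halogen 1):
  atom 1: F (halogen, monovalent) → 0 H
  atom 2: C, bond orders sum to 3 (valence 4) → 1 H
  atom 3: C, bond orders sum to 3 (valence 4) → 1 H
  atom 4: O, bond orders sum to 1 (valence 2) → 1 H
  atom 5: C, bond orders sum to 2 (valence 4) → 2 H
  atom 6: C, bond orders sum to 3 (valence 4) → 1 H
  atom 7: F (halogen, monovalent) → 0 H
  atom 8: C, bond orders sum to 2 (valence 4) → 2 H
  atom 9: C, bond orders sum to 3 (valence 4) → 1 H
  atom 10: O, bond orders sum to 1 (valence 2) → 1 H
Totals → C:6, H:10, F:2, O:2.
In Hill order: C6H10F2O2.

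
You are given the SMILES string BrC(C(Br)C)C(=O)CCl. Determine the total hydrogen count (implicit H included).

Walk through each heavy atom and fill implicit hydrogens from standard valence (C 4, N 3, O 2, S 2, halogen 1):
  atom 1: Br (halogen, monovalent) → 0 H
  atom 2: C, bond orders sum to 3 (valence 4) → 1 H
  atom 3: C, bond orders sum to 3 (valence 4) → 1 H
  atom 4: Br (halogen, monovalent) → 0 H
  atom 5: C, bond orders sum to 1 (valence 4) → 3 H
  atom 6: C, bond orders sum to 4 (valence 4) → 0 H
  atom 7: O, bond orders sum to 2 (valence 2) → 0 H
  atom 8: C, bond orders sum to 2 (valence 4) → 2 H
  atom 9: Cl (halogen, monovalent) → 0 H
Total hydrogens: 7.

7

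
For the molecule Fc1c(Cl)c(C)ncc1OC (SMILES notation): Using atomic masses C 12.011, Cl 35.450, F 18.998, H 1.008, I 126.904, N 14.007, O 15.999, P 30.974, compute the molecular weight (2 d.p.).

175.59 g/mol

First, the molecular formula is C7H7ClFNO (counting implicit H from valence).
  C: 7 × 12.011 = 84.077
  Cl: 1 × 35.450 = 35.450
  F: 1 × 18.998 = 18.998
  H: 7 × 1.008 = 7.056
  N: 1 × 14.007 = 14.007
  O: 1 × 15.999 = 15.999
Sum: 7×12.011 + 1×35.450 + 1×18.998 + 7×1.008 + 1×14.007 + 1×15.999 = 175.587 → 175.59 g/mol.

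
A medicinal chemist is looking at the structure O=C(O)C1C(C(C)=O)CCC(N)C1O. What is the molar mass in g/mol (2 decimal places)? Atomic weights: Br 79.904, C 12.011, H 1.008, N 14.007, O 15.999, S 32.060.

201.22 g/mol

First, the molecular formula is C9H15NO4 (counting implicit H from valence).
  C: 9 × 12.011 = 108.099
  H: 15 × 1.008 = 15.120
  N: 1 × 14.007 = 14.007
  O: 4 × 15.999 = 63.996
Sum: 9×12.011 + 15×1.008 + 1×14.007 + 4×15.999 = 201.222 → 201.22 g/mol.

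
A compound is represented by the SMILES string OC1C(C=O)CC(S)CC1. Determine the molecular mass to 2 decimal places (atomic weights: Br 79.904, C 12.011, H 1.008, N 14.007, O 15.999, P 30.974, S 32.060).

First, the molecular formula is C7H12O2S (counting implicit H from valence).
  C: 7 × 12.011 = 84.077
  H: 12 × 1.008 = 12.096
  O: 2 × 15.999 = 31.998
  S: 1 × 32.060 = 32.060
Sum: 7×12.011 + 12×1.008 + 2×15.999 + 1×32.060 = 160.231 → 160.23 g/mol.

160.23 g/mol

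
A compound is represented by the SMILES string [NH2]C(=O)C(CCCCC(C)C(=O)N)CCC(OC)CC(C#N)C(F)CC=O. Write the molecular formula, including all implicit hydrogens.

Walk through each heavy atom and fill implicit hydrogens from standard valence (C 4, N 3, O 2, S 2, halogen 1):
  atom 1: N with explicit H count 2
  atom 2: C, bond orders sum to 4 (valence 4) → 0 H
  atom 3: O, bond orders sum to 2 (valence 2) → 0 H
  atom 4: C, bond orders sum to 3 (valence 4) → 1 H
  atom 5: C, bond orders sum to 2 (valence 4) → 2 H
  atom 6: C, bond orders sum to 2 (valence 4) → 2 H
  atom 7: C, bond orders sum to 2 (valence 4) → 2 H
  atom 8: C, bond orders sum to 2 (valence 4) → 2 H
  atom 9: C, bond orders sum to 3 (valence 4) → 1 H
  atom 10: C, bond orders sum to 1 (valence 4) → 3 H
  atom 11: C, bond orders sum to 4 (valence 4) → 0 H
  atom 12: O, bond orders sum to 2 (valence 2) → 0 H
  atom 13: N, bond orders sum to 1 (valence 3) → 2 H
  atom 14: C, bond orders sum to 2 (valence 4) → 2 H
  atom 15: C, bond orders sum to 2 (valence 4) → 2 H
  atom 16: C, bond orders sum to 3 (valence 4) → 1 H
  atom 17: O, bond orders sum to 2 (valence 2) → 0 H
  atom 18: C, bond orders sum to 1 (valence 4) → 3 H
  atom 19: C, bond orders sum to 2 (valence 4) → 2 H
  atom 20: C, bond orders sum to 3 (valence 4) → 1 H
  atom 21: C, bond orders sum to 4 (valence 4) → 0 H
  atom 22: N, bond orders sum to 3 (valence 3) → 0 H
  atom 23: C, bond orders sum to 3 (valence 4) → 1 H
  atom 24: F (halogen, monovalent) → 0 H
  atom 25: C, bond orders sum to 2 (valence 4) → 2 H
  atom 26: C, bond orders sum to 3 (valence 4) → 1 H
  atom 27: O, bond orders sum to 2 (valence 2) → 0 H
Totals → C:19, H:32, F:1, N:3, O:4.

C19H32FN3O4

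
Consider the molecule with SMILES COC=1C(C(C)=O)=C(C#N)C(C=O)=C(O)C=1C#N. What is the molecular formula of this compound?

C12H8N2O4

Walk through each heavy atom and fill implicit hydrogens from standard valence (C 4, N 3, O 2, S 2, halogen 1):
  atom 1: C, bond orders sum to 1 (valence 4) → 3 H
  atom 2: O, bond orders sum to 2 (valence 2) → 0 H
  atom 3: C, bond orders sum to 4 (valence 4) → 0 H
  atom 4: C, bond orders sum to 4 (valence 4) → 0 H
  atom 5: C, bond orders sum to 4 (valence 4) → 0 H
  atom 6: C, bond orders sum to 1 (valence 4) → 3 H
  atom 7: O, bond orders sum to 2 (valence 2) → 0 H
  atom 8: C, bond orders sum to 4 (valence 4) → 0 H
  atom 9: C, bond orders sum to 4 (valence 4) → 0 H
  atom 10: N, bond orders sum to 3 (valence 3) → 0 H
  atom 11: C, bond orders sum to 4 (valence 4) → 0 H
  atom 12: C, bond orders sum to 3 (valence 4) → 1 H
  atom 13: O, bond orders sum to 2 (valence 2) → 0 H
  atom 14: C, bond orders sum to 4 (valence 4) → 0 H
  atom 15: O, bond orders sum to 1 (valence 2) → 1 H
  atom 16: C, bond orders sum to 4 (valence 4) → 0 H
  atom 17: C, bond orders sum to 4 (valence 4) → 0 H
  atom 18: N, bond orders sum to 3 (valence 3) → 0 H
Totals → C:12, H:8, N:2, O:4.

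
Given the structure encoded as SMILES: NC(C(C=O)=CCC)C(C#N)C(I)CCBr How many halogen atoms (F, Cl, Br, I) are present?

2

Halogen atoms appear at heavy-atom positions 13, 16 (1×Br, 1×I).
Other groups present: 1 aldehyde, 1 alkene, 1 nitrile, 1 primary amine.
Halogen count: 2.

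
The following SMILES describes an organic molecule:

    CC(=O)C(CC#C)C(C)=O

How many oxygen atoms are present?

Scan the SMILES for O atoms (remember two-letter symbols like Cl and Br are single atoms).
Oxygen count: 2.

2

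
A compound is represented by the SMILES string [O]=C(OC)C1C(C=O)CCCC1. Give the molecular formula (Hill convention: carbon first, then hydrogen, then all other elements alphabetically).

Walk through each heavy atom and fill implicit hydrogens from standard valence (C 4, N 3, O 2, S 2, halogen 1):
  atom 1: O with explicit H count 0
  atom 2: C, bond orders sum to 4 (valence 4) → 0 H
  atom 3: O, bond orders sum to 2 (valence 2) → 0 H
  atom 4: C, bond orders sum to 1 (valence 4) → 3 H
  atom 5: C, bond orders sum to 3 (valence 4) → 1 H
  atom 6: C, bond orders sum to 3 (valence 4) → 1 H
  atom 7: C, bond orders sum to 3 (valence 4) → 1 H
  atom 8: O, bond orders sum to 2 (valence 2) → 0 H
  atom 9: C, bond orders sum to 2 (valence 4) → 2 H
  atom 10: C, bond orders sum to 2 (valence 4) → 2 H
  atom 11: C, bond orders sum to 2 (valence 4) → 2 H
  atom 12: C, bond orders sum to 2 (valence 4) → 2 H
Totals → C:9, H:14, O:3.
In Hill order: C9H14O3.

C9H14O3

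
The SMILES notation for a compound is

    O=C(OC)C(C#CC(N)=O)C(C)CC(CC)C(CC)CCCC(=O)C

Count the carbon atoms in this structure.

20

Count every carbon token in the SMILES (each C, including those in ring-closure positions and inside branches).
Carbon count: 20.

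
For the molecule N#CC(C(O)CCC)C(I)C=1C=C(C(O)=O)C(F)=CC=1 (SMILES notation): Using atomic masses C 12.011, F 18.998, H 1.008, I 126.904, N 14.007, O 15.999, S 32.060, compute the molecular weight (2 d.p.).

First, the molecular formula is C14H15FINO3 (counting implicit H from valence).
  C: 14 × 12.011 = 168.154
  F: 1 × 18.998 = 18.998
  H: 15 × 1.008 = 15.120
  I: 1 × 126.904 = 126.904
  N: 1 × 14.007 = 14.007
  O: 3 × 15.999 = 47.997
Sum: 14×12.011 + 1×18.998 + 15×1.008 + 1×126.904 + 1×14.007 + 3×15.999 = 391.180 → 391.18 g/mol.

391.18 g/mol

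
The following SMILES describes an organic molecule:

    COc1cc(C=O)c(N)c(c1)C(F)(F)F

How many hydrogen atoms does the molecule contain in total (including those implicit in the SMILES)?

8

Walk through each heavy atom and fill implicit hydrogens from standard valence (C 4, N 3, O 2, S 2, halogen 1); for lowercase aromatic atoms, an aromatic c carries 1 H when it has two neighbours and 0 H with three, and aromatic n carries 0 H:
  atom 1: C, bond orders sum to 1 (valence 4) → 3 H
  atom 2: O, bond orders sum to 2 (valence 2) → 0 H
  atom 3: aromatic c, 3 neighbours → 0 H
  atom 4: aromatic c, 2 neighbours → 1 H
  atom 5: aromatic c, 3 neighbours → 0 H
  atom 6: C, bond orders sum to 3 (valence 4) → 1 H
  atom 7: O, bond orders sum to 2 (valence 2) → 0 H
  atom 8: aromatic c, 3 neighbours → 0 H
  atom 9: N, bond orders sum to 1 (valence 3) → 2 H
  atom 10: aromatic c, 3 neighbours → 0 H
  atom 11: aromatic c, 2 neighbours → 1 H
  atom 12: C, bond orders sum to 4 (valence 4) → 0 H
  atom 13: F (halogen, monovalent) → 0 H
  atom 14: F (halogen, monovalent) → 0 H
  atom 15: F (halogen, monovalent) → 0 H
Total hydrogens: 8.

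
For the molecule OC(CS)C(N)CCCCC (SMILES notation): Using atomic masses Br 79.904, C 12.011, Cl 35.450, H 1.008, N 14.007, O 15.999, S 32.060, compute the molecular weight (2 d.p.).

First, the molecular formula is C8H19NOS (counting implicit H from valence).
  C: 8 × 12.011 = 96.088
  H: 19 × 1.008 = 19.152
  N: 1 × 14.007 = 14.007
  O: 1 × 15.999 = 15.999
  S: 1 × 32.060 = 32.060
Sum: 8×12.011 + 19×1.008 + 1×14.007 + 1×15.999 + 1×32.060 = 177.306 → 177.31 g/mol.

177.31 g/mol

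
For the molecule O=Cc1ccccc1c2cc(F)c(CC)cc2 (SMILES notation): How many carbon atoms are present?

15

Count every carbon token in the SMILES (each C, including those in ring-closure positions and inside branches).
Carbon count: 15.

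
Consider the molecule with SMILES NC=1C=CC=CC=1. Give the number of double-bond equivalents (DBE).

4

Degree of unsaturation = (number of rings) + (number of π bonds).
Ring closures in the SMILES: 1.
π bonds: 3 double bonds (each 1 DoU) → 3 DoU from unsaturation.
Total DoU = 1 + 3 = 4.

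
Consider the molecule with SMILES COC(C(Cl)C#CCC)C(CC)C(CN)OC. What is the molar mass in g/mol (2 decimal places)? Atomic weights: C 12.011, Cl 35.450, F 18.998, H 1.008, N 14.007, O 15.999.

First, the molecular formula is C13H24ClNO2 (counting implicit H from valence).
  C: 13 × 12.011 = 156.143
  Cl: 1 × 35.450 = 35.450
  H: 24 × 1.008 = 24.192
  N: 1 × 14.007 = 14.007
  O: 2 × 15.999 = 31.998
Sum: 13×12.011 + 1×35.450 + 24×1.008 + 1×14.007 + 2×15.999 = 261.790 → 261.79 g/mol.

261.79 g/mol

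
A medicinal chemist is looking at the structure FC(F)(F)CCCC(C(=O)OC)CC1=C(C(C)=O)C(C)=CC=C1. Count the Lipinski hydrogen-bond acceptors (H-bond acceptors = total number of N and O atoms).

N atoms: 0; O atoms: 3.
Lipinski HBA = 0 + 3 = 3.

3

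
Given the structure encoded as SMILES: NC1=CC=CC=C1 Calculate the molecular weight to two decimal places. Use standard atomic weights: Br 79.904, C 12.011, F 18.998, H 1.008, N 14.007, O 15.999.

93.13 g/mol

First, the molecular formula is C6H7N (counting implicit H from valence).
  C: 6 × 12.011 = 72.066
  H: 7 × 1.008 = 7.056
  N: 1 × 14.007 = 14.007
Sum: 6×12.011 + 7×1.008 + 1×14.007 = 93.129 → 93.13 g/mol.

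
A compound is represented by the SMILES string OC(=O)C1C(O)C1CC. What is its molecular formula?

C6H10O3

Walk through each heavy atom and fill implicit hydrogens from standard valence (C 4, N 3, O 2, S 2, halogen 1):
  atom 1: O, bond orders sum to 1 (valence 2) → 1 H
  atom 2: C, bond orders sum to 4 (valence 4) → 0 H
  atom 3: O, bond orders sum to 2 (valence 2) → 0 H
  atom 4: C, bond orders sum to 3 (valence 4) → 1 H
  atom 5: C, bond orders sum to 3 (valence 4) → 1 H
  atom 6: O, bond orders sum to 1 (valence 2) → 1 H
  atom 7: C, bond orders sum to 3 (valence 4) → 1 H
  atom 8: C, bond orders sum to 2 (valence 4) → 2 H
  atom 9: C, bond orders sum to 1 (valence 4) → 3 H
Totals → C:6, H:10, O:3.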